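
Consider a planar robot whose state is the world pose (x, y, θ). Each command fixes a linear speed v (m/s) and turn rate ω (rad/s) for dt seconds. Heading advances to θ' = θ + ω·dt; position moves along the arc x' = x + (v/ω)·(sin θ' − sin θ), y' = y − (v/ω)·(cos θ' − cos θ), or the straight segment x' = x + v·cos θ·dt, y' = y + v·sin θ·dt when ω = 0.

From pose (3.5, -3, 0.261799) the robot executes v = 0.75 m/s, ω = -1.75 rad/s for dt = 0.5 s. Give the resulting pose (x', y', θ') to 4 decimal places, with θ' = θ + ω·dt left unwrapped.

θ' = 0.2618 + -1.75·0.5 = -0.6132
R = v/ω = 0.75/-1.75 = -0.4286
x' = 3.5 + -0.4286·(sin -0.6132 − sin 0.2618) = 3.8576
y' = -3 − -0.4286·(cos -0.6132 − cos 0.2618) = -3.0635

(3.8576, -3.0635, -0.6132)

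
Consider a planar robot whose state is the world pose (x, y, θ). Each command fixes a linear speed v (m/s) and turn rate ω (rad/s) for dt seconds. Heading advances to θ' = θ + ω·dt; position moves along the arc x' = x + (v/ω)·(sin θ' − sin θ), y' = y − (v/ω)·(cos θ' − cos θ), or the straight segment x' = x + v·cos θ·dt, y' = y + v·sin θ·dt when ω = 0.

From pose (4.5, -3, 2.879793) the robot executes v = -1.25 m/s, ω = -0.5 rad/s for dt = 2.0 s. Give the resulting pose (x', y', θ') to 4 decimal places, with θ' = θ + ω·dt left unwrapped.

(6.2345, -4.6546, 1.8798)

θ' = 2.8798 + -0.5·2.0 = 1.8798
R = v/ω = -1.25/-0.5 = 2.5000
x' = 4.5 + 2.5000·(sin 1.8798 − sin 2.8798) = 6.2345
y' = -3 − 2.5000·(cos 1.8798 − cos 2.8798) = -4.6546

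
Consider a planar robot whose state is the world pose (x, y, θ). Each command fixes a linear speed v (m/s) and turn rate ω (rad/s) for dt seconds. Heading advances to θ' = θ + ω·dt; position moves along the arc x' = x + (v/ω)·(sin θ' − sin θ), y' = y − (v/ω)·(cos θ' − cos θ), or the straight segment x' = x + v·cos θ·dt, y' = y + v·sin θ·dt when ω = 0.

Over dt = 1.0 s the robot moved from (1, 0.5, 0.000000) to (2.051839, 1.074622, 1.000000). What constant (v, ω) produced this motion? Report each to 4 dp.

Δθ = 1.000000 − 0.000000 = 1.000000
ω = Δθ/dt = 1.000000/1.0 = 1.0000
R = Δx/(sin θ' − sin θ) = 1.2500
v = R·ω = 1.2500·1.0000 = 1.2500

v = 1.2500, ω = 1.0000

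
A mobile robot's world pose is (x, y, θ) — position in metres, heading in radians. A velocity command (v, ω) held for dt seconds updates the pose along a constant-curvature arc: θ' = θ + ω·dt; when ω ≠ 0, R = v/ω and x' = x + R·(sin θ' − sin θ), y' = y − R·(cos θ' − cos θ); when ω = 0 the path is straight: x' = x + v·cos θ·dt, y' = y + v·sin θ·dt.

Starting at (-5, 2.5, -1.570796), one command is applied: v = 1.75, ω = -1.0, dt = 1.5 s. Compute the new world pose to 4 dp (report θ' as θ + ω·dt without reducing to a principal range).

(-6.6262, 0.7544, -3.0708)

θ' = -1.5708 + -1.0·1.5 = -3.0708
R = v/ω = 1.75/-1.0 = -1.7500
x' = -5 + -1.7500·(sin -3.0708 − sin -1.5708) = -6.6262
y' = 2.5 − -1.7500·(cos -3.0708 − cos -1.5708) = 0.7544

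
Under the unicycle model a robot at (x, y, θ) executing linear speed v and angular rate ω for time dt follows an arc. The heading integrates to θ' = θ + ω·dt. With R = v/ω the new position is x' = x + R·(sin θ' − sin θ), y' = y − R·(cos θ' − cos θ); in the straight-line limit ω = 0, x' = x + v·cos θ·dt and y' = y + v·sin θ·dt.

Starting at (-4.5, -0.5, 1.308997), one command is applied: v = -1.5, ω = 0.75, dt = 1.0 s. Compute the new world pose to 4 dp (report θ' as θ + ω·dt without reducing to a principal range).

θ' = 1.3090 + 0.75·1.0 = 2.0590
R = v/ω = -1.5/0.75 = -2.0000
x' = -4.5 + -2.0000·(sin 2.0590 − sin 1.3090) = -4.3345
y' = -0.5 − -2.0000·(cos 2.0590 − cos 1.3090) = -1.9557

(-4.3345, -1.9557, 2.0590)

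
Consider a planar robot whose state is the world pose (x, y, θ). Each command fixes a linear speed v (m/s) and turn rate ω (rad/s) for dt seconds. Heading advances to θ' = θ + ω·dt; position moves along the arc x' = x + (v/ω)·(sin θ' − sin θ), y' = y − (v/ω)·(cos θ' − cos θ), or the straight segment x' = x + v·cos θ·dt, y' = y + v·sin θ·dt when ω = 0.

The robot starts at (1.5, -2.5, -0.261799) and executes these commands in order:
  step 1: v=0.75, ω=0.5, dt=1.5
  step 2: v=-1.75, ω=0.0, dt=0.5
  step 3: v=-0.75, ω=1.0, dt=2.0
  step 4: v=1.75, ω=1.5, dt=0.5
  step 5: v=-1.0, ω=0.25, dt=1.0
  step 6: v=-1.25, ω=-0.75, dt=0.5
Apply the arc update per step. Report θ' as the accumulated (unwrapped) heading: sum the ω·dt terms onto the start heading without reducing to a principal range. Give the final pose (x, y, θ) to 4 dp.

(2.4796, -3.4917, 3.1132)

step 1: θ'=0.4882 (R=1.5000) → pose (2.5918, -2.3759, 0.4882)
step 2: θ'=0.4882 (straight) → pose (1.8190, -2.7863, 0.4882)
step 3: θ'=2.4882 (R=-0.7500) → pose (1.7149, -4.0442, 2.4882)
step 4: θ'=3.2382 (R=1.1667) → pose (0.8931, -3.8093, 3.2382)
step 5: θ'=3.4882 (R=-4.0000) → pose (1.8661, -3.5901, 3.4882)
step 6: θ'=3.1132 (R=1.6667) → pose (2.4796, -3.4917, 3.1132)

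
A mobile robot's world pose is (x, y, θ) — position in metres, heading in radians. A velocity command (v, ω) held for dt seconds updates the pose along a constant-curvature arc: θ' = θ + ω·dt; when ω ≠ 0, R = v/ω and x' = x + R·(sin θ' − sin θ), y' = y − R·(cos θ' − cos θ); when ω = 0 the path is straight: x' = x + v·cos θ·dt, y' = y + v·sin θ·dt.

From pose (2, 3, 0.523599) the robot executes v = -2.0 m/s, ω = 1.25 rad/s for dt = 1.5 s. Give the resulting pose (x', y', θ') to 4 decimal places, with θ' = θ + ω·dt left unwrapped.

(1.7176, 0.4360, 2.3986)

θ' = 0.5236 + 1.25·1.5 = 2.3986
R = v/ω = -2.0/1.25 = -1.6000
x' = 2 + -1.6000·(sin 2.3986 − sin 0.5236) = 1.7176
y' = 3 − -1.6000·(cos 2.3986 − cos 0.5236) = 0.4360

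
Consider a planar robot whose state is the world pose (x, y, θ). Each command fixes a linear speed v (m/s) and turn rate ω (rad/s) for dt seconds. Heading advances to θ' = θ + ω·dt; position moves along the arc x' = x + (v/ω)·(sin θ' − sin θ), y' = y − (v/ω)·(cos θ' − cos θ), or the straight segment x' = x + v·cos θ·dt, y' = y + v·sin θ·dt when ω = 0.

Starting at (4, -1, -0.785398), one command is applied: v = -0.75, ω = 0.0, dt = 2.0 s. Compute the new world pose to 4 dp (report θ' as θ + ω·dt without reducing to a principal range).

(2.9393, 0.0607, -0.7854)

θ' = -0.7854 + 0.0·2.0 = -0.7854
ω = 0 → straight: x' = 4 + -0.75·cos(-0.7854)·2.0 = 2.9393
y' = -1 + -0.75·sin(-0.7854)·2.0 = 0.0607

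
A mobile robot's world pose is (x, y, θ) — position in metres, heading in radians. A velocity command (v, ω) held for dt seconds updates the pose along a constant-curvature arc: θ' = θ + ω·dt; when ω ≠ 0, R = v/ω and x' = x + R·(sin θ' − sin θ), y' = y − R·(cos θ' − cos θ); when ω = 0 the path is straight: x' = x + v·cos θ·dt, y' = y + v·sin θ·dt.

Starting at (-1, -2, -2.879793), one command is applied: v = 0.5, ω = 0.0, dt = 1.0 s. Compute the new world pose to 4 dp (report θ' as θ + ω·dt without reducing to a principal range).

θ' = -2.8798 + 0.0·1.0 = -2.8798
ω = 0 → straight: x' = -1 + 0.5·cos(-2.8798)·1.0 = -1.4830
y' = -2 + 0.5·sin(-2.8798)·1.0 = -2.1294

(-1.4830, -2.1294, -2.8798)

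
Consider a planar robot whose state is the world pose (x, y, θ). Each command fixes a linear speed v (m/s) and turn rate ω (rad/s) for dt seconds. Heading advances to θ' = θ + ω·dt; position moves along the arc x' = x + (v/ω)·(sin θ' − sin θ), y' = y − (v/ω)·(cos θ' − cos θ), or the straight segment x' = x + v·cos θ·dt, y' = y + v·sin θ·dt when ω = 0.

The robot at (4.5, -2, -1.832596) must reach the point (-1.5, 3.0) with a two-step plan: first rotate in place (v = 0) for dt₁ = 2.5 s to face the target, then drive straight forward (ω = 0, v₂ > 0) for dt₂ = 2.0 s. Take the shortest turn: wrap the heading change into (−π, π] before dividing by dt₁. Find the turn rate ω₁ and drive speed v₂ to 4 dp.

heading to target = atan2(3−-2, -1.5−4.5) = 2.4469
Δθ = wrap(2.4469 − -1.8326) = -2.0037; ω₁ = Δθ/dt₁ = -0.8015
distance = √((-1.5−4.5)² + (3−-2)²) = 7.8102; v₂ = distance/dt₂ = 3.9051

ω₁ = -0.8015, v₂ = 3.9051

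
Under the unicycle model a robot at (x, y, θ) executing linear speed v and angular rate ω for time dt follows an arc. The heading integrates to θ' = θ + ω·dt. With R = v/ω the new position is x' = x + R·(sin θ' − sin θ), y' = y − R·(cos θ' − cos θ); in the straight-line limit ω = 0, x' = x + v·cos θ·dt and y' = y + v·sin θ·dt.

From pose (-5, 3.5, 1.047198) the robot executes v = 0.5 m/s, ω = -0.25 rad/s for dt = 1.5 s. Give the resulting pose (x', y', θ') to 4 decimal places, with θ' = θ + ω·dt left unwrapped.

θ' = 1.0472 + -0.25·1.5 = 0.6722
R = v/ω = 0.5/-0.25 = -2.0000
x' = -5 + -2.0000·(sin 0.6722 − sin 1.0472) = -4.5134
y' = 3.5 − -2.0000·(cos 0.6722 − cos 1.0472) = 4.0649

(-4.5134, 4.0649, 0.6722)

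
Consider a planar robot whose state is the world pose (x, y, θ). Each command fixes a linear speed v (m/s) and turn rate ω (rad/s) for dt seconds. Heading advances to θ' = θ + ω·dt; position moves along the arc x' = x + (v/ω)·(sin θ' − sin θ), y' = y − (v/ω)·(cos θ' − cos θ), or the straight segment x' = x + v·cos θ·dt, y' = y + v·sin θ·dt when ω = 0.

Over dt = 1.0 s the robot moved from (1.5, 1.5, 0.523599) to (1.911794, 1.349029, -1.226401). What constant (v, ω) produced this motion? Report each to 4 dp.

v = 0.5000, ω = -1.7500

Δθ = -1.226401 − 0.523599 = -1.750000
ω = Δθ/dt = -1.750000/1.0 = -1.7500
R = Δx/(sin θ' − sin θ) = -0.2857
v = R·ω = -0.2857·-1.7500 = 0.5000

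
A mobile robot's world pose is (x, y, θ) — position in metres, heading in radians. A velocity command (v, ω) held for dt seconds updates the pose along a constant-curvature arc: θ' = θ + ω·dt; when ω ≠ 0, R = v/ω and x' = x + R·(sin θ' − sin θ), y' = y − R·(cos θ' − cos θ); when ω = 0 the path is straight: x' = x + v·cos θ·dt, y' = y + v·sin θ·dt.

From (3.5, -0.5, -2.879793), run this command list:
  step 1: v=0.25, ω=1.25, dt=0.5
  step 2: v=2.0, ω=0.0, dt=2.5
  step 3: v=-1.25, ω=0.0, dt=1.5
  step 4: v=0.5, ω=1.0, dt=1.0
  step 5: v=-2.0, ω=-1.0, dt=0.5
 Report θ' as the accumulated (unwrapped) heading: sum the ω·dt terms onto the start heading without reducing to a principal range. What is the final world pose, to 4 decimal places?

(1.2691, -2.4727, -1.7548)

step 1: θ'=-2.2548 (R=0.2000) → pose (3.3968, -0.5668, -2.2548)
step 2: θ'=-2.2548 (straight) → pose (0.2373, -4.4421, -2.2548)
step 3: θ'=-2.2548 (straight) → pose (1.4221, -2.9888, -2.2548)
step 4: θ'=-1.2548 (R=0.5000) → pose (1.3344, -3.4602, -1.2548)
step 5: θ'=-1.7548 (R=2.0000) → pose (1.2691, -2.4727, -1.7548)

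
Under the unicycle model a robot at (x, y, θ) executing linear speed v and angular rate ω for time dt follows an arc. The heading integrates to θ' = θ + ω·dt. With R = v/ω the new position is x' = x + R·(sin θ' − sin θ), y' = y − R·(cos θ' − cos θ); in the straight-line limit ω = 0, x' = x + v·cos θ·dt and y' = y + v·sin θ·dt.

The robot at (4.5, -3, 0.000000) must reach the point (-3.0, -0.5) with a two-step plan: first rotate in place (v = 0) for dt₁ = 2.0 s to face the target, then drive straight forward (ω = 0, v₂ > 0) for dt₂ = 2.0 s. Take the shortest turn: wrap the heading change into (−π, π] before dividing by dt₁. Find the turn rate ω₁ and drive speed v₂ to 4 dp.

ω₁ = 1.4099, v₂ = 3.9528

heading to target = atan2(-0.5−-3, -3−4.5) = 2.8198
Δθ = wrap(2.8198 − 0.0000) = 2.8198; ω₁ = Δθ/dt₁ = 1.4099
distance = √((-3−4.5)² + (-0.5−-3)²) = 7.9057; v₂ = distance/dt₂ = 3.9528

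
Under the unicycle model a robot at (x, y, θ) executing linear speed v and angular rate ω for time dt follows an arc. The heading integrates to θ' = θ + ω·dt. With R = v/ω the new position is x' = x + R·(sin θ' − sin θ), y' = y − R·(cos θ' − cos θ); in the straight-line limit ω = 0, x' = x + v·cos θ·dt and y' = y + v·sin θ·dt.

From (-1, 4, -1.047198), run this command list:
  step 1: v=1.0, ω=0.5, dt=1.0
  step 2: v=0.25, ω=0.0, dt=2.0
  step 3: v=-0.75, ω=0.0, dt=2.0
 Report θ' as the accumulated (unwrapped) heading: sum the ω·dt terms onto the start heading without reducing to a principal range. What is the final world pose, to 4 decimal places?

(-1.1625, 3.8123, -0.5472)

step 1: θ'=-0.5472 (R=2.0000) → pose (-0.3085, 3.2920, -0.5472)
step 2: θ'=-0.5472 (straight) → pose (0.1185, 3.0319, -0.5472)
step 3: θ'=-0.5472 (straight) → pose (-1.1625, 3.8123, -0.5472)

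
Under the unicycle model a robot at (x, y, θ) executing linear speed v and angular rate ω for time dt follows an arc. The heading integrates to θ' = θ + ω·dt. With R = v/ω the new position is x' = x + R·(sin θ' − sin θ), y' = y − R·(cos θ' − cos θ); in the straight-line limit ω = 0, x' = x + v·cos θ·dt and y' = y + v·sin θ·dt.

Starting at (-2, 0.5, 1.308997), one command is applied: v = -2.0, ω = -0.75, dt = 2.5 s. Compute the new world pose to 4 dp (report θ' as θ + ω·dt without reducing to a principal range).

(-6.0058, -1.0606, -0.5660)

θ' = 1.3090 + -0.75·2.5 = -0.5660
R = v/ω = -2.0/-0.75 = 2.6667
x' = -2 + 2.6667·(sin -0.5660 − sin 1.3090) = -6.0058
y' = 0.5 − 2.6667·(cos -0.5660 − cos 1.3090) = -1.0606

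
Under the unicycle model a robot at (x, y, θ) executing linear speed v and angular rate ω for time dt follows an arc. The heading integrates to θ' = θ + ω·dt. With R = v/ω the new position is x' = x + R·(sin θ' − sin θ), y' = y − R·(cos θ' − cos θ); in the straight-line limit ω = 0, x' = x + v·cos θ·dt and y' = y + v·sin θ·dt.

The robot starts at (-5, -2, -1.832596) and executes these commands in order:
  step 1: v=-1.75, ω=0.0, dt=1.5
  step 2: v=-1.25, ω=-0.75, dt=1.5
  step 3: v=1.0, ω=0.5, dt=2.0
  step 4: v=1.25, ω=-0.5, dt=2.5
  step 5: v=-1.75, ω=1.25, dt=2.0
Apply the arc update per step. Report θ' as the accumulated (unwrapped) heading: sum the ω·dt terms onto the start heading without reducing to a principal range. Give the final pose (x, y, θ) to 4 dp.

(-5.9798, 1.4403, -0.7076)

step 1: θ'=-1.8326 (straight) → pose (-4.3206, 0.5356, -1.8326)
step 2: θ'=-2.9576 (R=1.6667) → pose (-3.0157, 1.7427, -2.9576)
step 3: θ'=-1.9576 (R=2.0000) → pose (-4.5020, 0.5309, -1.9576)
step 4: θ'=-3.2076 (R=-2.5000) → pose (-6.9822, -1.0206, -3.2076)
step 5: θ'=-0.7076 (R=-1.4000) → pose (-5.9798, 1.4403, -0.7076)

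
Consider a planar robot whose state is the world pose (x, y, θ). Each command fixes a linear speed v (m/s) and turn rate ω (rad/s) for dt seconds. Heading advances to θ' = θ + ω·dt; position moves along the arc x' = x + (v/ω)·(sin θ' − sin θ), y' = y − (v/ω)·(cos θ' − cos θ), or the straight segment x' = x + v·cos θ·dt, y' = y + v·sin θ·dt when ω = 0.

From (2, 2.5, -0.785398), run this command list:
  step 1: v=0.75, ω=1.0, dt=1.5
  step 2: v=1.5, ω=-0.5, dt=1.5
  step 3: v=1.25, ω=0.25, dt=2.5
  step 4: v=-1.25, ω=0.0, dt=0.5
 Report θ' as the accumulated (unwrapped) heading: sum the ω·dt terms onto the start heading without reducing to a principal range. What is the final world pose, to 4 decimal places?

(7.5316, 3.6894, 0.5896)

step 1: θ'=0.7146 (R=0.7500) → pose (3.0218, 2.4638, 0.7146)
step 2: θ'=-0.0354 (R=-3.0000) → pose (5.0939, 3.1959, -0.0354)
step 3: θ'=0.5896 (R=5.0000) → pose (8.0510, 4.0369, 0.5896)
step 4: θ'=0.5896 (straight) → pose (7.5316, 3.6894, 0.5896)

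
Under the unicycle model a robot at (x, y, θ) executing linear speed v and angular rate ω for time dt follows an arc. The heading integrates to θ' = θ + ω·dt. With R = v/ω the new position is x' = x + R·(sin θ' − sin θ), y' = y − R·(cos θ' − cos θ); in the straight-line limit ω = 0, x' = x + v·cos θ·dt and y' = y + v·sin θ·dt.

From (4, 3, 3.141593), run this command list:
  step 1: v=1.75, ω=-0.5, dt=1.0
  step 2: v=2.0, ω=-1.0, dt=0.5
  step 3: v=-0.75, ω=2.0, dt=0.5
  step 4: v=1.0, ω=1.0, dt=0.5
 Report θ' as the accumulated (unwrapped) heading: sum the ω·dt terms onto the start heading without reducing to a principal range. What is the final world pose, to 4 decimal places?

(1.4340, 3.8082, 3.6416)

step 1: θ'=2.6416 (R=-3.5000) → pose (2.3220, 3.4285, 2.6416)
step 2: θ'=2.1416 (R=-2.0000) → pose (1.5979, 4.1030, 2.1416)
step 3: θ'=3.1416 (R=-0.3750) → pose (1.9135, 3.9306, 3.1416)
step 4: θ'=3.6416 (R=1.0000) → pose (1.4340, 3.8082, 3.6416)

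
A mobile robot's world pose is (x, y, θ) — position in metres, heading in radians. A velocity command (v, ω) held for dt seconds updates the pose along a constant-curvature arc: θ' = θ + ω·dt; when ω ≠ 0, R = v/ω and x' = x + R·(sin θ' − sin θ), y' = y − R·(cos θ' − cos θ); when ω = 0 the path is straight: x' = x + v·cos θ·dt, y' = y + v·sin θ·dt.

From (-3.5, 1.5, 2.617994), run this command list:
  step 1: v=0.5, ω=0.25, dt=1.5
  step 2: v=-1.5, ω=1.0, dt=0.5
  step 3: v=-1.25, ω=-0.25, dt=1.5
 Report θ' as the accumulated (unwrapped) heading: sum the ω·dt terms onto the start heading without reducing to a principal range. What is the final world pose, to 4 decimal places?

step 1: θ'=2.9930 (R=2.0000) → pose (-4.2039, 1.7459, 2.9930)
step 2: θ'=3.4930 (R=-1.5000) → pose (-3.4655, 1.8210, 3.4930)
step 3: θ'=3.1180 (R=5.0000) → pose (-1.6264, 2.1252, 3.1180)

(-1.6264, 2.1252, 3.1180)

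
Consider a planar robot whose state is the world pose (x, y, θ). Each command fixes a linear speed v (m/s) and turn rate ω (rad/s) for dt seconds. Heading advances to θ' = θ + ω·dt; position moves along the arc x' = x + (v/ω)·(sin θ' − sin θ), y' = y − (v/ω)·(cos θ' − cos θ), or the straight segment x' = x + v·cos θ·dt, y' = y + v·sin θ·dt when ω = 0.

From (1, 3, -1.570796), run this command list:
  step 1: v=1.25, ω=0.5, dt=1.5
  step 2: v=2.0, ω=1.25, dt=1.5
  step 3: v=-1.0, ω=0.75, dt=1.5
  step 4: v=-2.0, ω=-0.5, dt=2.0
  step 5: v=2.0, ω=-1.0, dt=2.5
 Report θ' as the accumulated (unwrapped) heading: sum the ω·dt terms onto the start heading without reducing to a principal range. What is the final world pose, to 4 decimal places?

(8.4994, -3.9058, -1.3208)

step 1: θ'=-0.8208 (R=2.5000) → pose (1.6708, 1.2959, -0.8208)
step 2: θ'=1.0542 (R=1.6000) → pose (4.2327, 1.5963, 1.0542)
step 3: θ'=2.1792 (R=-1.3333) → pose (4.2980, 0.1756, 2.1792)
step 4: θ'=1.1792 (R=4.0000) → pose (4.7129, -3.6373, 1.1792)
step 5: θ'=-1.3208 (R=-2.0000) → pose (8.4994, -3.9058, -1.3208)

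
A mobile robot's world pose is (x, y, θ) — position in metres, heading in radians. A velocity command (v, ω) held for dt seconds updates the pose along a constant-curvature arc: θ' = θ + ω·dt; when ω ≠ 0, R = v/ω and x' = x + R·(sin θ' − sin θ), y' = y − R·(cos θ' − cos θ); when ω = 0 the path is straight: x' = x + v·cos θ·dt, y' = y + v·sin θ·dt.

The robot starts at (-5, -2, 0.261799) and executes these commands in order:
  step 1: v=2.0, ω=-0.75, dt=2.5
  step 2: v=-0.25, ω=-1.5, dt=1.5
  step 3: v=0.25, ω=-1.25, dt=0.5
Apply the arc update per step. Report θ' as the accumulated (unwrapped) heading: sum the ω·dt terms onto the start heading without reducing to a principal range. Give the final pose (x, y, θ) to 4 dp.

(-1.4318, -4.4651, -4.4882)

step 1: θ'=-1.6132 (R=-2.6667) → pose (-1.6455, -4.6888, -1.6132)
step 2: θ'=-3.8632 (R=0.1667) → pose (-1.3689, -4.5708, -3.8632)
step 3: θ'=-4.4882 (R=-0.2000) → pose (-1.4318, -4.4651, -4.4882)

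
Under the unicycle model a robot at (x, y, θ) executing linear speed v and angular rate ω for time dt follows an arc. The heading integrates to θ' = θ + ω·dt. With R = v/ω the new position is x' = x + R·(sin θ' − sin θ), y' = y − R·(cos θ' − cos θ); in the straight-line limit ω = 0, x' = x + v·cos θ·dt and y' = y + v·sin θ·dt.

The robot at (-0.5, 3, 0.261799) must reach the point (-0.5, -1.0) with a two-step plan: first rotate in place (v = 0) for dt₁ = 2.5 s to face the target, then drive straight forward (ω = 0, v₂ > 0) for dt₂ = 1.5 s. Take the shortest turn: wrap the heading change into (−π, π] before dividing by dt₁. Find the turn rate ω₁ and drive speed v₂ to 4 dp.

ω₁ = -0.7330, v₂ = 2.6667

heading to target = atan2(-1−3, -0.5−-0.5) = -1.5708
Δθ = wrap(-1.5708 − 0.2618) = -1.8326; ω₁ = Δθ/dt₁ = -0.7330
distance = √((-0.5−-0.5)² + (-1−3)²) = 4.0000; v₂ = distance/dt₂ = 2.6667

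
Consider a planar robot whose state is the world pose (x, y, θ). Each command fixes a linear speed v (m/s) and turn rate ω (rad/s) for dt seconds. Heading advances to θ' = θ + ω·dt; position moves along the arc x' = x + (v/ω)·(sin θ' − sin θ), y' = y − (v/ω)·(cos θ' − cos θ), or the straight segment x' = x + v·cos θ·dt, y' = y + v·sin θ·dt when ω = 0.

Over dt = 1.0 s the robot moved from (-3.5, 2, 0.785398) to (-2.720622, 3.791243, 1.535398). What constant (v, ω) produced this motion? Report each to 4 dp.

Δθ = 1.535398 − 0.785398 = 0.750000
ω = Δθ/dt = 0.750000/1.0 = 0.7500
R = −Δy/(cos θ' − cos θ) = 2.6667
v = R·ω = 2.6667·0.7500 = 2.0000

v = 2.0000, ω = 0.7500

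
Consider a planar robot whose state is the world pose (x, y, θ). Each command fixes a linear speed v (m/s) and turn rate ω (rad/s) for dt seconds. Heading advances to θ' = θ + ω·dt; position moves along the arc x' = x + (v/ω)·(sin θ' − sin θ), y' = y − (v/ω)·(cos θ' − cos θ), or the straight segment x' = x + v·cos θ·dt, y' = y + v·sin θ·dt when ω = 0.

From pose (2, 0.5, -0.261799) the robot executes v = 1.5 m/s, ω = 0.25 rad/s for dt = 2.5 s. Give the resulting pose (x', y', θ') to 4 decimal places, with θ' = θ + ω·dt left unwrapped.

θ' = -0.2618 + 0.25·2.5 = 0.3632
R = v/ω = 1.5/0.25 = 6.0000
x' = 2 + 6.0000·(sin 0.3632 − sin -0.2618) = 5.6845
y' = 0.5 − 6.0000·(cos 0.3632 − cos -0.2618) = 0.6870

(5.6845, 0.6870, 0.3632)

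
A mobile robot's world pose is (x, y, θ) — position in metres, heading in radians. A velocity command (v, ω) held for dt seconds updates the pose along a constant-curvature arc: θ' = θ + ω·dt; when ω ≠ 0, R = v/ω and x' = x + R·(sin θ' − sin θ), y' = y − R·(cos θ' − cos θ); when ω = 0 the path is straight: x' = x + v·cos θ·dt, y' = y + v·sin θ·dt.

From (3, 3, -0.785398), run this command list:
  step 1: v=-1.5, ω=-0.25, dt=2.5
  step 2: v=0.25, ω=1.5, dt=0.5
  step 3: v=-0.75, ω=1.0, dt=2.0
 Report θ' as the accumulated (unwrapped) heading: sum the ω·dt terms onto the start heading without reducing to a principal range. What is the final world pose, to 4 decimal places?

step 1: θ'=-1.4104 (R=6.0000) → pose (1.3197, 6.2844, -1.4104)
step 2: θ'=-0.6604 (R=0.1667) → pose (1.3819, 6.1794, -0.6604)
step 3: θ'=1.3396 (R=-0.7500) → pose (0.1918, 5.7589, 1.3396)

(0.1918, 5.7589, 1.3396)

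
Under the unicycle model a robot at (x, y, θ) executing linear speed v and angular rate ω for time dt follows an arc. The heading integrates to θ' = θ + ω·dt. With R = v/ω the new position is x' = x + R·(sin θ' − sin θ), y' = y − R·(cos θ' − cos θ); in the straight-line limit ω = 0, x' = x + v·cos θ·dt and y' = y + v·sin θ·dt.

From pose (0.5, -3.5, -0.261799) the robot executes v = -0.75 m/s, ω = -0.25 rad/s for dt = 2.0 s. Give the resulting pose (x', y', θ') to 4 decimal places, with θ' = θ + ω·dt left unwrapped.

(-0.7942, -2.7730, -0.7618)

θ' = -0.2618 + -0.25·2.0 = -0.7618
R = v/ω = -0.75/-0.25 = 3.0000
x' = 0.5 + 3.0000·(sin -0.7618 − sin -0.2618) = -0.7942
y' = -3.5 − 3.0000·(cos -0.7618 − cos -0.2618) = -2.7730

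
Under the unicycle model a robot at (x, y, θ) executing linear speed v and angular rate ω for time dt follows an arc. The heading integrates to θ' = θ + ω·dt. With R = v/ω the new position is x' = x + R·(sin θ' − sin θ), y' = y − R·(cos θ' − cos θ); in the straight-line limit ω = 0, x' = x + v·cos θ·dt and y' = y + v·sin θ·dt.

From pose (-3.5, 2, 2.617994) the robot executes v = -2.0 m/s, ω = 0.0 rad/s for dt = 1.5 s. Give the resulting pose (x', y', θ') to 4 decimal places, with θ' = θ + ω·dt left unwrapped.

θ' = 2.6180 + 0.0·1.5 = 2.6180
ω = 0 → straight: x' = -3.5 + -2.0·cos(2.6180)·1.5 = -0.9019
y' = 2 + -2.0·sin(2.6180)·1.5 = 0.5000

(-0.9019, 0.5000, 2.6180)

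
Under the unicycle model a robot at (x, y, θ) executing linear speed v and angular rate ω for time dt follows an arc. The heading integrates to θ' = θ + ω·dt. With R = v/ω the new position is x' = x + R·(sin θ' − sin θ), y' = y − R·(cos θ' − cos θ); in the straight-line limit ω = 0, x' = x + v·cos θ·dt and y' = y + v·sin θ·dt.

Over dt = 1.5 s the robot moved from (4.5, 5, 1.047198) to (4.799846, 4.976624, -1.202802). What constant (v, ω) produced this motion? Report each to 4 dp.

Δθ = -1.202802 − 1.047198 = -2.250000
ω = Δθ/dt = -2.250000/1.5 = -1.5000
R = Δx/(sin θ' − sin θ) = -0.1667
v = R·ω = -0.1667·-1.5000 = 0.2500

v = 0.2500, ω = -1.5000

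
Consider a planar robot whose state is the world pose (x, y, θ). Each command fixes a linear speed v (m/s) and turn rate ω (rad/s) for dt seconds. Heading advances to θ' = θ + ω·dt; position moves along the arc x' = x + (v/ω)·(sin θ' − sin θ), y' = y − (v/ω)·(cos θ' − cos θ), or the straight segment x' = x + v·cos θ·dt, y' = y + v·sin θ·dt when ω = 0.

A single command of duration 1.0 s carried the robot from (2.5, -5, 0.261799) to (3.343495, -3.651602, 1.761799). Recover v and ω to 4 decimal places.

v = 1.7500, ω = 1.5000

Δθ = 1.761799 − 0.261799 = 1.500000
ω = Δθ/dt = 1.500000/1.0 = 1.5000
R = −Δy/(cos θ' − cos θ) = 1.1667
v = R·ω = 1.1667·1.5000 = 1.7500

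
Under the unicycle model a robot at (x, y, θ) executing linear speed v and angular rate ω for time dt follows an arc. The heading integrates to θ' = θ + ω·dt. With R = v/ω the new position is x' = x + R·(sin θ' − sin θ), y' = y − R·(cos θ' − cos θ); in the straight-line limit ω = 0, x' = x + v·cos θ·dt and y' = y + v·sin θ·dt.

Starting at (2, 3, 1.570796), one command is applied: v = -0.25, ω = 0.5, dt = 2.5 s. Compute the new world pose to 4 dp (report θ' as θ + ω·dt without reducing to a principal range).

θ' = 1.5708 + 0.5·2.5 = 2.8208
R = v/ω = -0.25/0.5 = -0.5000
x' = 2 + -0.5000·(sin 2.8208 − sin 1.5708) = 2.3423
y' = 3 − -0.5000·(cos 2.8208 − cos 1.5708) = 2.5255

(2.3423, 2.5255, 2.8208)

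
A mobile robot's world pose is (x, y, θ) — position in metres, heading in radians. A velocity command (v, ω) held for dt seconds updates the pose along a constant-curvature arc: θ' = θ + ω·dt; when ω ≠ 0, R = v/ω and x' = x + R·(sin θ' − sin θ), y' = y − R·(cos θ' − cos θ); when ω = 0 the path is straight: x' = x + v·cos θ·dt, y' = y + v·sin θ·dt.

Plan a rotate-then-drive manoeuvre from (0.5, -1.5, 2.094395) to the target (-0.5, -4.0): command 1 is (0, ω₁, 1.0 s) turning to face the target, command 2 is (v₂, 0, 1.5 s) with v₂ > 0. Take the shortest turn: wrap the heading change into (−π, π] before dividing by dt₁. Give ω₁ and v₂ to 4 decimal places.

heading to target = atan2(-4−-1.5, -0.5−0.5) = -1.9513
Δθ = wrap(-1.9513 − 2.0944) = 2.2375; ω₁ = Δθ/dt₁ = 2.2375
distance = √((-0.5−0.5)² + (-4−-1.5)²) = 2.6926; v₂ = distance/dt₂ = 1.7951

ω₁ = 2.2375, v₂ = 1.7951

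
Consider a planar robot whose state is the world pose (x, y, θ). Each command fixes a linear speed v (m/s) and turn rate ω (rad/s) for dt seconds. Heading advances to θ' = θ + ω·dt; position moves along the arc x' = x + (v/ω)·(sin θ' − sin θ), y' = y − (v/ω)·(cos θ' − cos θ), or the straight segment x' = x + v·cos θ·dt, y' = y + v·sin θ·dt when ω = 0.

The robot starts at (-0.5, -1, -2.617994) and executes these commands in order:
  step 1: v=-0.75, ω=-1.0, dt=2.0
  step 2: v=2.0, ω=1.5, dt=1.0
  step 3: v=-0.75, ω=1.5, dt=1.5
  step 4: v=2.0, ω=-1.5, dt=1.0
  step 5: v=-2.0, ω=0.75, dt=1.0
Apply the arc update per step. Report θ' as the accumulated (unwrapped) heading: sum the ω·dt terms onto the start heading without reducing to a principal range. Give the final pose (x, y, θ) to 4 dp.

step 1: θ'=-4.6180 (R=0.7500) → pose (0.6217, -1.5788, -4.6180)
step 2: θ'=-3.1180 (R=1.3333) → pose (-0.7372, -0.3715, -3.1180)
step 3: θ'=-0.8680 (R=-0.5000) → pose (-0.3675, 0.4515, -0.8680)
step 4: θ'=-2.3680 (R=-1.3333) → pose (-0.4532, -1.3642, -2.3680)
step 5: θ'=-1.6180 (R=-2.6667) → pose (0.3472, 0.4177, -1.6180)

(0.3472, 0.4177, -1.6180)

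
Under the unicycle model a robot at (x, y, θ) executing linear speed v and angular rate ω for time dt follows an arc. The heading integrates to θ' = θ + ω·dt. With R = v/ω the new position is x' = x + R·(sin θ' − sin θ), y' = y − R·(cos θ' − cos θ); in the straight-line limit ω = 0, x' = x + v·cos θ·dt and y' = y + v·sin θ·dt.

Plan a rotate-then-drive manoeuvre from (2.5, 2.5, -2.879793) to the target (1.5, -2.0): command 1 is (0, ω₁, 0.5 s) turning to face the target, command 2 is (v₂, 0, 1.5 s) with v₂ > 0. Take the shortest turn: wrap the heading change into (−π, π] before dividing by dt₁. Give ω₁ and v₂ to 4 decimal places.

ω₁ = 2.1807, v₂ = 3.0732

heading to target = atan2(-2−2.5, 1.5−2.5) = -1.7895
Δθ = wrap(-1.7895 − -2.8798) = 1.0903; ω₁ = Δθ/dt₁ = 2.1807
distance = √((1.5−2.5)² + (-2−2.5)²) = 4.6098; v₂ = distance/dt₂ = 3.0732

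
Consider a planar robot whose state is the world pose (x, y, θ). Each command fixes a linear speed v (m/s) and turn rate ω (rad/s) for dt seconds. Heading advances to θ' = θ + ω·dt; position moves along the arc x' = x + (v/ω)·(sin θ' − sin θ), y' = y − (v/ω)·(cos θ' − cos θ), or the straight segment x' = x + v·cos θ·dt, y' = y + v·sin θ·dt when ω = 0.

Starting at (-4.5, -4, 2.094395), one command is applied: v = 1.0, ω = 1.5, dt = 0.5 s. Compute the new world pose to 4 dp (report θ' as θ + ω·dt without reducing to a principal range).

(-4.8821, -3.6959, 2.8444)

θ' = 2.0944 + 1.5·0.5 = 2.8444
R = v/ω = 1.0/1.5 = 0.6667
x' = -4.5 + 0.6667·(sin 2.8444 − sin 2.0944) = -4.8821
y' = -4 − 0.6667·(cos 2.8444 − cos 2.0944) = -3.6959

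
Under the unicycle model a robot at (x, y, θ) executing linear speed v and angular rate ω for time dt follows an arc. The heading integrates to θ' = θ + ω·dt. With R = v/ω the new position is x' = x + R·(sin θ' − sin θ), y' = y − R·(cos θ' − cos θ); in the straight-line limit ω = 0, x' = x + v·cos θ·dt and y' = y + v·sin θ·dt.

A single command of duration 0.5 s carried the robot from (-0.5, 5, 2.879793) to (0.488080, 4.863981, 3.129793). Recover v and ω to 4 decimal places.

v = -2.0000, ω = 0.5000

Δθ = 3.129793 − 2.879793 = 0.250000
ω = Δθ/dt = 0.250000/0.5 = 0.5000
R = Δx/(sin θ' − sin θ) = -4.0000
v = R·ω = -4.0000·0.5000 = -2.0000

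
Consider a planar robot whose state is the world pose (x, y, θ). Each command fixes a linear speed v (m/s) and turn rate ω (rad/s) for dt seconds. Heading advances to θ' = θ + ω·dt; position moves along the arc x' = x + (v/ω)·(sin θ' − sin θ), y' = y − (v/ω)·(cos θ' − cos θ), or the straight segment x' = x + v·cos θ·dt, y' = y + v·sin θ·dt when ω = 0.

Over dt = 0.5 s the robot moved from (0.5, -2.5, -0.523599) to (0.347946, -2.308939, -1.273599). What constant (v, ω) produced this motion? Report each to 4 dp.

Δθ = -1.273599 − -0.523599 = -0.750000
ω = Δθ/dt = -0.750000/0.5 = -1.5000
R = −Δy/(cos θ' − cos θ) = 0.3333
v = R·ω = 0.3333·-1.5000 = -0.5000

v = -0.5000, ω = -1.5000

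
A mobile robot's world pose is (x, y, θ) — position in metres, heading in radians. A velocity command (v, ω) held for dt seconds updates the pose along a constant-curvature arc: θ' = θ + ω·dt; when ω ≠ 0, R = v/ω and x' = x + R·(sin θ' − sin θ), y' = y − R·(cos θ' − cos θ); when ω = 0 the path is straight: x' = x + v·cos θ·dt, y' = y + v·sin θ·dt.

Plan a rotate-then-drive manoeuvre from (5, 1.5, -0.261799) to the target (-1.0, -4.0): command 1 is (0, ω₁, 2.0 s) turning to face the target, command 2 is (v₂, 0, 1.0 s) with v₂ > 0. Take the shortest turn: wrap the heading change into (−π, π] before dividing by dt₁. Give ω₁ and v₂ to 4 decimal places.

ω₁ = -1.0689, v₂ = 8.1394

heading to target = atan2(-4−1.5, -1−5) = -2.3996
Δθ = wrap(-2.3996 − -0.2618) = -2.1378; ω₁ = Δθ/dt₁ = -1.0689
distance = √((-1−5)² + (-4−1.5)²) = 8.1394; v₂ = distance/dt₂ = 8.1394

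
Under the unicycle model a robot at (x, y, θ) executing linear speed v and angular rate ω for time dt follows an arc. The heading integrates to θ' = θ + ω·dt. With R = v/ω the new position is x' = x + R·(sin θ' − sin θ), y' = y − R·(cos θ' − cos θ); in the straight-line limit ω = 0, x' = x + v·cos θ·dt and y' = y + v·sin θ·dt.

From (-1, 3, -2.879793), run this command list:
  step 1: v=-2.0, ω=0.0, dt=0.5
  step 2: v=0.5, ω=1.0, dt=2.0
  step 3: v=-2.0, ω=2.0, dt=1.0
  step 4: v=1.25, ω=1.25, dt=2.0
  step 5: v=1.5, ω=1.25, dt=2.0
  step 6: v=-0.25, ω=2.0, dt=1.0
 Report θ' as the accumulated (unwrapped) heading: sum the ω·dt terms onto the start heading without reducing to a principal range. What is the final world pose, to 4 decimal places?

step 1: θ'=-2.8798 (straight) → pose (-0.0341, 3.2588, -2.8798)
step 2: θ'=-0.8798 (R=0.5000) → pose (-0.2900, 2.4572, -0.8798)
step 3: θ'=1.1202 (R=-1.0000) → pose (-1.9608, 2.2554, 1.1202)
step 4: θ'=3.6202 (R=1.0000) → pose (-3.3215, 3.5785, 3.6202)
step 5: θ'=6.1202 (R=1.2000) → pose (-2.9636, 1.3293, 6.1202)
step 6: θ'=8.1202 (R=-0.1250) → pose (-3.1044, 1.1730, 8.1202)

(-3.1044, 1.1730, 8.1202)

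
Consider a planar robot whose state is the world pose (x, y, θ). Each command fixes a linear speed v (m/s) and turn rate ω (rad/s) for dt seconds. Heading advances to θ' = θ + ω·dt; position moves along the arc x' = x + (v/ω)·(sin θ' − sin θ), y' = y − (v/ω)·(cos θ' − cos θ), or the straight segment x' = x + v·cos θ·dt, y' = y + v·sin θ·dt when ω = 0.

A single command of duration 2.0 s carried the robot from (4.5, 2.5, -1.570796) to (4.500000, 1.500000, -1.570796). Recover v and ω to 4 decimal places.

v = 0.5000, ω = 0.0000

Δθ = -1.570796 − -1.570796 = 0.000000
ω = Δθ/dt = 0.000000/2.0 = 0.0000
ω = 0 → v = (Δx·cos θ + Δy·sin θ)/dt = 0.5000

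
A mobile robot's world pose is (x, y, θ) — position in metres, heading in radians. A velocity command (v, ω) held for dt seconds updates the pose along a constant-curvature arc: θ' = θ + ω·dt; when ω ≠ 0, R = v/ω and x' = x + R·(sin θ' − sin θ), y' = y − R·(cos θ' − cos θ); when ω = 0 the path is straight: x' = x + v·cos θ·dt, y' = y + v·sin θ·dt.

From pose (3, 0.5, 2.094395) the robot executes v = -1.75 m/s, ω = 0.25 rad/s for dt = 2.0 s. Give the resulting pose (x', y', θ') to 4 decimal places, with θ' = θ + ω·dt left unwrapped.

θ' = 2.0944 + 0.25·2.0 = 2.5944
R = v/ω = -1.75/0.25 = -7.0000
x' = 3 + -7.0000·(sin 2.5944 − sin 2.0944) = 5.4201
y' = 0.5 − -7.0000·(cos 2.5944 − cos 2.0944) = -1.9779

(5.4201, -1.9779, 2.5944)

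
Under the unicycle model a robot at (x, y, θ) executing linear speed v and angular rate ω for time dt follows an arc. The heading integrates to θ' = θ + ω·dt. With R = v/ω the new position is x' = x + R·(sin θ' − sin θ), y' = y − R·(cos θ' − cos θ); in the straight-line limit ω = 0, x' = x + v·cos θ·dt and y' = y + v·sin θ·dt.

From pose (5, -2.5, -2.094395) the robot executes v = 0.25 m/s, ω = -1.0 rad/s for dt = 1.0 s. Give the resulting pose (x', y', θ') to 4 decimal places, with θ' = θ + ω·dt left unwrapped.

θ' = -2.0944 + -1.0·1.0 = -3.0944
R = v/ω = 0.25/-1.0 = -0.2500
x' = 5 + -0.2500·(sin -3.0944 − sin -2.0944) = 4.7953
y' = -2.5 − -0.2500·(cos -3.0944 − cos -2.0944) = -2.6247

(4.7953, -2.6247, -3.0944)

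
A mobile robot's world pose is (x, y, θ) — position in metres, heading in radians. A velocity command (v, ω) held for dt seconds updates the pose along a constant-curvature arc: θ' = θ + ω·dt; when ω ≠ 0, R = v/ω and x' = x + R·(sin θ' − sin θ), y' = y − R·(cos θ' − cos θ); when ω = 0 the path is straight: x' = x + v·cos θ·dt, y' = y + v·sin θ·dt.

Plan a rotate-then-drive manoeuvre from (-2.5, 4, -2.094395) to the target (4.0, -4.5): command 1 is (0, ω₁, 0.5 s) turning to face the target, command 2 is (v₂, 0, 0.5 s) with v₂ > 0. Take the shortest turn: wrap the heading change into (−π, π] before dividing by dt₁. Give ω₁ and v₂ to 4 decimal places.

ω₁ = 2.3529, v₂ = 21.4009

heading to target = atan2(-4.5−4, 4−-2.5) = -0.9179
Δθ = wrap(-0.9179 − -2.0944) = 1.1764; ω₁ = Δθ/dt₁ = 2.3529
distance = √((4−-2.5)² + (-4.5−4)²) = 10.7005; v₂ = distance/dt₂ = 21.4009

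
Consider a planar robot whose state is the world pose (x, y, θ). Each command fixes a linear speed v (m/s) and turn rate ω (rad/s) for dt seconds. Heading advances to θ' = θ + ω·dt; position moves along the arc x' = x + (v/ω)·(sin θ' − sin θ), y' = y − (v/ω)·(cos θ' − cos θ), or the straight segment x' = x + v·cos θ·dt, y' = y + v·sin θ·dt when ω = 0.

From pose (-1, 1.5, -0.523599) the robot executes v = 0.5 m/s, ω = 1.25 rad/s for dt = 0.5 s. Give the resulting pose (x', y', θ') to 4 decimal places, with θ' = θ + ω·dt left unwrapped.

θ' = -0.5236 + 1.25·0.5 = 0.1014
R = v/ω = 0.5/1.25 = 0.4000
x' = -1 + 0.4000·(sin 0.1014 − sin -0.5236) = -0.7595
y' = 1.5 − 0.4000·(cos 0.1014 − cos -0.5236) = 1.4485

(-0.7595, 1.4485, 0.1014)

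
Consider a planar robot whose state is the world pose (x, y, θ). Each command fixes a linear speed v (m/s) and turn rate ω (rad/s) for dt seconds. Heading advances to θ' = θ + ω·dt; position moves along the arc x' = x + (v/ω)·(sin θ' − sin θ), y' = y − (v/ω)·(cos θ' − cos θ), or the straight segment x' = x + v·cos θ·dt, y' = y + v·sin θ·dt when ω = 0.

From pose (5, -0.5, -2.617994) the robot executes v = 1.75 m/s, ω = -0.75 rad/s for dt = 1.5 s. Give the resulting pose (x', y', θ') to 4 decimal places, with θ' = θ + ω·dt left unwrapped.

θ' = -2.6180 + -0.75·1.5 = -3.7430
R = v/ω = 1.75/-0.75 = -2.3333
x' = 5 + -2.3333·(sin -3.7430 − sin -2.6180) = 2.5131
y' = -0.5 − -2.3333·(cos -3.7430 − cos -2.6180) = -0.4032

(2.5131, -0.4032, -3.7430)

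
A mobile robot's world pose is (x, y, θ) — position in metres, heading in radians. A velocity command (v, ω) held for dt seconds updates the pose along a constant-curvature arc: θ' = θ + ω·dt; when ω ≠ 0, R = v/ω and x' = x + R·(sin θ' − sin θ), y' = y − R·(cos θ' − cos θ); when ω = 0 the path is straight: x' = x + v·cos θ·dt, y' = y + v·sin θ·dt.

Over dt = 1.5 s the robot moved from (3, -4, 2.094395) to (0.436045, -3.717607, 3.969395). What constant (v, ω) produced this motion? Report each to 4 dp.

Δθ = 3.969395 − 2.094395 = 1.875000
ω = Δθ/dt = 1.875000/1.5 = 1.2500
R = Δx/(sin θ' − sin θ) = 1.6000
v = R·ω = 1.6000·1.2500 = 2.0000

v = 2.0000, ω = 1.2500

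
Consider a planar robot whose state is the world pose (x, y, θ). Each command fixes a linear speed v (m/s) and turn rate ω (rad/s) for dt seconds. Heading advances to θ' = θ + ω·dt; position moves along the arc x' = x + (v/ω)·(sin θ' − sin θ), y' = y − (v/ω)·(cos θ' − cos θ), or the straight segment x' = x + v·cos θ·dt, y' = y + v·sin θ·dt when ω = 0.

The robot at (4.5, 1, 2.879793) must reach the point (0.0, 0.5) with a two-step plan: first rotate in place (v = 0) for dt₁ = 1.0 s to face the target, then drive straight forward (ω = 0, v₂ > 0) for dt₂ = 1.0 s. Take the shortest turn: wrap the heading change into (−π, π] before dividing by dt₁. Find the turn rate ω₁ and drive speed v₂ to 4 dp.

ω₁ = 0.3725, v₂ = 4.5277

heading to target = atan2(0.5−1, 0−4.5) = -3.0309
Δθ = wrap(-3.0309 − 2.8798) = 0.3725; ω₁ = Δθ/dt₁ = 0.3725
distance = √((0−4.5)² + (0.5−1)²) = 4.5277; v₂ = distance/dt₂ = 4.5277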